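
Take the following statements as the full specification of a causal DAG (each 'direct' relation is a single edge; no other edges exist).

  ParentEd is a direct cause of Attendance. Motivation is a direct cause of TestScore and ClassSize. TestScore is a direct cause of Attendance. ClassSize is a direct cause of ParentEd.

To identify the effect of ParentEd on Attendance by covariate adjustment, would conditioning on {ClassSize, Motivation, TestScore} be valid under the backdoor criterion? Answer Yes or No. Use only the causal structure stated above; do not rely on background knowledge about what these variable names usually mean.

Backdoor paths from ParentEd to Attendance (paths whose first edge points into ParentEd):
  P1: ParentEd <- ClassSize <- Motivation -> TestScore -> Attendance
Condition 1 (no descendant of ParentEd in the set): holds — descendants of ParentEd are {Attendance}; none are in {ClassSize, Motivation, TestScore}.
Condition 2 (every backdoor path blocked by {ClassSize, Motivation, TestScore}):
  P1: blocked at chain node ClassSize ∈ conditioning set.
{ClassSize, Motivation, TestScore} satisfies the backdoor criterion.

Yes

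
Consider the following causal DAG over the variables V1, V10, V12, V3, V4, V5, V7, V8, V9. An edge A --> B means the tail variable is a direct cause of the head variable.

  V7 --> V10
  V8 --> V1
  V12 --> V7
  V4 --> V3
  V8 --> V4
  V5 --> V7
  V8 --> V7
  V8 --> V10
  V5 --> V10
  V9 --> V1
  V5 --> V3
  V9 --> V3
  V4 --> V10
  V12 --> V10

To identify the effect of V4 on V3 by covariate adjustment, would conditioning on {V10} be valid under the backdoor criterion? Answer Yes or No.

No

Backdoor paths from V4 to V3 (paths whose first edge points into V4):
  P1: V4 <- V8 -> V1 <- V9 -> V3
  P2: V4 <- V8 -> V7 <- V5 -> V3
  P3: V4 <- V8 -> V7 <- V12 -> V10 <- V5 -> V3
  P4: V4 <- V8 -> V7 -> V10 <- V5 -> V3
  P5: V4 <- V8 -> V10 <- V5 -> V3
  P6: V4 <- V8 -> V10 <- V12 -> V7 <- V5 -> V3
  P7: V4 <- V8 -> V10 <- V7 <- V5 -> V3
Condition 1 (no descendant of V4 in the set): FAILS — V10 is a descendant of V4.
Condition 2 (every backdoor path blocked by {V10}):
  P1: blocked at collider V1 (neither it nor any descendant is in the conditioning set).
  P2: open — collider(s) V7 are conditioned on (or have a conditioned descendant) and no non-collider on the path is in the set.
  P3: open — collider(s) V7, V10 are conditioned on (or have a conditioned descendant) and no non-collider on the path is in the set.
  P4: open — collider(s) V10 are conditioned on (or have a conditioned descendant) and no non-collider on the path is in the set.
  P5: open — collider(s) V10 are conditioned on (or have a conditioned descendant) and no non-collider on the path is in the set.
  P6: open — collider(s) V10, V7 are conditioned on (or have a conditioned descendant) and no non-collider on the path is in the set.
  P7: open — collider(s) V10 are conditioned on (or have a conditioned descendant) and no non-collider on the path is in the set.
{V10} does not satisfy the backdoor criterion.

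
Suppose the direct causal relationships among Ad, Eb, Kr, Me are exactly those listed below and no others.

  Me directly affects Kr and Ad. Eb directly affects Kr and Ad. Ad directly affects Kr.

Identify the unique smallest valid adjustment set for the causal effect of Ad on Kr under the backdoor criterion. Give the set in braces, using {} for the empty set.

{Eb, Me}

Variables eligible for adjustment (non-descendants of Ad, excluding Ad and Kr): {Eb, Me}.
Backdoor paths from Ad to Kr:
  P1: Ad <- Eb -> Kr
  P2: Ad <- Me -> Kr
The empty set is not sufficient: P1 (Ad <- Eb -> Kr) has no collider blocking it and no conditioned non-collider, so it is open.
Try {Eb, Me}:
  P1: blocked at fork node Eb ∈ conditioning set.
  P2: blocked at fork node Me ∈ conditioning set.
{Eb, Me} contains no descendant of Ad and blocks every backdoor path.
Every element of {Eb, Me} is needed (dropping Eb leaves P1 open; dropping Me leaves P2 open), so no proper subset is valid.
Among all size-2 subsets of the eligible variables, only {Eb, Me} blocks every backdoor path, so it is the unique smallest valid adjustment set.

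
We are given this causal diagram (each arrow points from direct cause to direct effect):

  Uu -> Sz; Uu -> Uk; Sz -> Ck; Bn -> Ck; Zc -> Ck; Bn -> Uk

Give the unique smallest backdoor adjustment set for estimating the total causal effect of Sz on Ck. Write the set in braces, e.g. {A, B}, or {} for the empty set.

Variables eligible for adjustment (non-descendants of Sz, excluding Sz and Ck): {Bn, Uk, Uu, Zc}.
Backdoor paths from Sz to Ck:
  P1: Sz <- Uu -> Uk <- Bn -> Ck
Each backdoor path contains an unconditioned collider, so every path is already blocked with the empty conditioning set:
  P1: blocked at collider Uk (neither it nor any descendant is in the conditioning set).
The empty set is therefore the unique smallest valid set.

{}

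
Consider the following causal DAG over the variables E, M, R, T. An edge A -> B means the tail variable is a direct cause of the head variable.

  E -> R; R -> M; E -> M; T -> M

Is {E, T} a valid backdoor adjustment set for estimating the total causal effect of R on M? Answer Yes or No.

Yes

Backdoor paths from R to M (paths whose first edge points into R):
  P1: R <- E -> M
Condition 1 (no descendant of R in the set): holds — descendants of R are {M}; none are in {E, T}.
Condition 2 (every backdoor path blocked by {E, T}):
  P1: blocked at fork node E ∈ conditioning set.
{E, T} satisfies the backdoor criterion.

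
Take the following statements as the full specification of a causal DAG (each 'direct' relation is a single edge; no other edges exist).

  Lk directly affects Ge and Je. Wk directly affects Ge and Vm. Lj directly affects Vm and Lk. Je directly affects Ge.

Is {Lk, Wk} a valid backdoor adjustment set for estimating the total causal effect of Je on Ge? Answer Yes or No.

Yes

Backdoor paths from Je to Ge (paths whose first edge points into Je):
  P1: Je <- Lk <- Lj -> Vm <- Wk -> Ge
  P2: Je <- Lk -> Ge
Condition 1 (no descendant of Je in the set): holds — descendants of Je are {Ge}; none are in {Lk, Wk}.
Condition 2 (every backdoor path blocked by {Lk, Wk}):
  P1: blocked at chain node Lk ∈ conditioning set.
  P2: blocked at fork node Lk ∈ conditioning set.
{Lk, Wk} satisfies the backdoor criterion.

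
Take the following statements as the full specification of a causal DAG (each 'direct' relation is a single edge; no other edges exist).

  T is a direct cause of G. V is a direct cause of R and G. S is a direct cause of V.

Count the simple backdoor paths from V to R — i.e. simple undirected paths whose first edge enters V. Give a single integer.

A backdoor path from V to R is any simple undirected path whose first edge points into V (i.e. leaves V via a parent).
Parents of V: {S}.
No simple path from any parent of V reaches R without revisiting V, so there are no backdoor paths.

0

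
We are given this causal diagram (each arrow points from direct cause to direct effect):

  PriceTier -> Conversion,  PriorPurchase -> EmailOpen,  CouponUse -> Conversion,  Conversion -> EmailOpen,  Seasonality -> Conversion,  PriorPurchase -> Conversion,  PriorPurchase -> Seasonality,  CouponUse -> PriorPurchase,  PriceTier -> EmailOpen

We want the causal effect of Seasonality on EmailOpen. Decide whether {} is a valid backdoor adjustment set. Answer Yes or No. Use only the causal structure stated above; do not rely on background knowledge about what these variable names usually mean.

No

Backdoor paths from Seasonality to EmailOpen (paths whose first edge points into Seasonality):
  P1: Seasonality <- PriorPurchase <- CouponUse -> Conversion <- PriceTier -> EmailOpen
  P2: Seasonality <- PriorPurchase <- CouponUse -> Conversion -> EmailOpen
  P3: Seasonality <- PriorPurchase -> Conversion <- PriceTier -> EmailOpen
  P4: Seasonality <- PriorPurchase -> Conversion -> EmailOpen
  P5: Seasonality <- PriorPurchase -> EmailOpen
Condition 1 (no descendant of Seasonality in the set): holds — descendants of Seasonality are {Conversion, EmailOpen}; none are in {}.
Condition 2 (every backdoor path blocked by {}):
  P1: blocked at collider Conversion (neither it nor any descendant is in the conditioning set).
  P2: open — no interior node is in the conditioning set.
  P3: blocked at collider Conversion (neither it nor any descendant is in the conditioning set).
  P4: open — no interior node is in the conditioning set.
  P5: open — no interior node is in the conditioning set.
{} does not satisfy the backdoor criterion.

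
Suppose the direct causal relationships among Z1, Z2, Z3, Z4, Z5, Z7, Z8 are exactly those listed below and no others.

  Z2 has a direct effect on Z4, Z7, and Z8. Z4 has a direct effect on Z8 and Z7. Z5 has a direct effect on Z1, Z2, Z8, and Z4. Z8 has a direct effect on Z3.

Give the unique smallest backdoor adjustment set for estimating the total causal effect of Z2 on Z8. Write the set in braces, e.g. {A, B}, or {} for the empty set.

{Z5}

Variables eligible for adjustment (non-descendants of Z2, excluding Z2 and Z8): {Z1, Z5}.
Backdoor paths from Z2 to Z8:
  P1: Z2 <- Z5 -> Z4 -> Z8
  P2: Z2 <- Z5 -> Z8
The empty set is not sufficient: P1 (Z2 <- Z5 -> Z4 -> Z8) has no collider blocking it and no conditioned non-collider, so it is open.
Try {Z5}:
  P1: blocked at fork node Z5 ∈ conditioning set.
  P2: blocked at fork node Z5 ∈ conditioning set.
{Z5} contains no descendant of Z2 and blocks every backdoor path.
No other singleton works — e.g. {Z1} leaves P1 open — so {Z5} is the unique smallest valid adjustment set.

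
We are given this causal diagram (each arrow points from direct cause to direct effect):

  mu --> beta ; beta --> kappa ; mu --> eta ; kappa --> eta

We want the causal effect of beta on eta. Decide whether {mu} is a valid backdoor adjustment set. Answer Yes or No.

Backdoor paths from beta to eta (paths whose first edge points into beta):
  P1: beta <- mu -> eta
Condition 1 (no descendant of beta in the set): holds — descendants of beta are {eta, kappa}; none are in {mu}.
Condition 2 (every backdoor path blocked by {mu}):
  P1: blocked at fork node mu ∈ conditioning set.
{mu} satisfies the backdoor criterion.

Yes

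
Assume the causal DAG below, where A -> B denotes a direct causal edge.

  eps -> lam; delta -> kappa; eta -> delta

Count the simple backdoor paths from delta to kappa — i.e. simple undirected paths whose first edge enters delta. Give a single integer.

0

A backdoor path from delta to kappa is any simple undirected path whose first edge points into delta (i.e. leaves delta via a parent).
Parents of delta: {eta}.
No simple path from any parent of delta reaches kappa without revisiting delta, so there are no backdoor paths.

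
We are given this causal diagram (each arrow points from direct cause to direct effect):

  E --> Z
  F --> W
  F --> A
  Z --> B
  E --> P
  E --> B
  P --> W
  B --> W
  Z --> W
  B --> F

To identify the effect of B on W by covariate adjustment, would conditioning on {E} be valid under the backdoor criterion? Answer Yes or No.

Backdoor paths from B to W (paths whose first edge points into B):
  P1: B <- E -> Z -> W
  P2: B <- E -> P -> W
  P3: B <- Z <- E -> P -> W
  P4: B <- Z -> W
Condition 1 (no descendant of B in the set): holds — descendants of B are {A, F, W}; none are in {E}.
Condition 2 (every backdoor path blocked by {E}):
  P1: blocked at fork node E ∈ conditioning set.
  P2: blocked at fork node E ∈ conditioning set.
  P3: blocked at fork node E ∈ conditioning set.
  P4: open — no interior node is in the conditioning set.
{E} does not satisfy the backdoor criterion.

No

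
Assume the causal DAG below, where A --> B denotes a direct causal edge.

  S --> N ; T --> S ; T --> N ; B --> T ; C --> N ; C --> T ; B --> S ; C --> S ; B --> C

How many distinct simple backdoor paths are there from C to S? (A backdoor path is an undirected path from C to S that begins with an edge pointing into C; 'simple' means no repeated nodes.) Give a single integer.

A backdoor path from C to S is any simple undirected path whose first edge points into C (i.e. leaves C via a parent).
Parents of C: {B}.
Enumerating:
  P1: C <- B -> T -> S
  P2: C <- B -> T -> N <- S
  P3: C <- B -> S
That exhausts the simple backdoor paths. Count: 3.

3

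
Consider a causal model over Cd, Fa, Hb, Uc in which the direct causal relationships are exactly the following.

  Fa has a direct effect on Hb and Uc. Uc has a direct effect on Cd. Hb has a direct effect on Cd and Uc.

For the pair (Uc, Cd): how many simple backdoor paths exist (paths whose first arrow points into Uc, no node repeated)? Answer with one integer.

2

A backdoor path from Uc to Cd is any simple undirected path whose first edge points into Uc (i.e. leaves Uc via a parent).
Parents of Uc: {Fa, Hb}.
Enumerating:
  P1: Uc <- Fa -> Hb -> Cd
  P2: Uc <- Hb -> Cd
That exhausts the simple backdoor paths. Count: 2.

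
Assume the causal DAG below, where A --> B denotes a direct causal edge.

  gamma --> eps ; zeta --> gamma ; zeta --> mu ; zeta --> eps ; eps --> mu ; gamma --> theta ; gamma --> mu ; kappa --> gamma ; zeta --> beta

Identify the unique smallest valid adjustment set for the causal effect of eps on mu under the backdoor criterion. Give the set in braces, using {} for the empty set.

{gamma, zeta}

Variables eligible for adjustment (non-descendants of eps, excluding eps and mu): {beta, gamma, kappa, theta, zeta}.
Backdoor paths from eps to mu:
  P1: eps <- zeta -> gamma -> mu
  P2: eps <- zeta -> mu
  P3: eps <- gamma <- zeta -> mu
  P4: eps <- gamma -> mu
The empty set is not sufficient: P1 (eps <- zeta -> gamma -> mu) has no collider blocking it and no conditioned non-collider, so it is open.
Try {gamma, zeta}:
  P1: blocked at fork node zeta ∈ conditioning set.
  P2: blocked at fork node zeta ∈ conditioning set.
  P3: blocked at chain node gamma ∈ conditioning set.
  P4: blocked at fork node gamma ∈ conditioning set.
{gamma, zeta} contains no descendant of eps and blocks every backdoor path.
Every element of {gamma, zeta} is needed (dropping gamma leaves P4 open; dropping zeta leaves P2 open), so no proper subset is valid.
Among all size-2 subsets of the eligible variables, only {gamma, zeta} blocks every backdoor path, so it is the unique smallest valid adjustment set.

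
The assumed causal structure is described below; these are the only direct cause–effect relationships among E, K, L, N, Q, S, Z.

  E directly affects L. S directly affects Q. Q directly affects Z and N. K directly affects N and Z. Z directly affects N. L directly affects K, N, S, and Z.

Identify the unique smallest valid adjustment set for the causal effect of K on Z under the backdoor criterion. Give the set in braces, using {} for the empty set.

{L}

Variables eligible for adjustment (non-descendants of K, excluding K and Z): {E, L, Q, S}.
Backdoor paths from K to Z:
  P1: K <- L -> S -> Q -> Z
  P2: K <- L -> S -> Q -> N <- Z
  P3: K <- L -> Z
  P4: K <- L -> N <- Q -> Z
  P5: K <- L -> N <- Z
The empty set is not sufficient: P1 (K <- L -> S -> Q -> Z) has no collider blocking it and no conditioned non-collider, so it is open.
Try {L}:
  P1: blocked at fork node L ∈ conditioning set.
  P2: blocked at fork node L ∈ conditioning set.
  P3: blocked at fork node L ∈ conditioning set.
  P4: blocked at fork node L ∈ conditioning set.
  P5: blocked at fork node L ∈ conditioning set.
{L} contains no descendant of K and blocks every backdoor path.
No other singleton works — e.g. {E} leaves P1 open — so {L} is the unique smallest valid adjustment set.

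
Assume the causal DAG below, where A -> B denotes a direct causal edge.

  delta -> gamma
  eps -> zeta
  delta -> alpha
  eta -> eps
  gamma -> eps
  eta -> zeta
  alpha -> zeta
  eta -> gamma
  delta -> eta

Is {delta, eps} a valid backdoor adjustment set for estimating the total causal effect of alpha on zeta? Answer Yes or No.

Yes

Backdoor paths from alpha to zeta (paths whose first edge points into alpha):
  P1: alpha <- delta -> eta -> gamma -> eps -> zeta
  P2: alpha <- delta -> eta -> eps -> zeta
  P3: alpha <- delta -> eta -> zeta
  P4: alpha <- delta -> gamma <- eta -> eps -> zeta
  P5: alpha <- delta -> gamma <- eta -> zeta
  P6: alpha <- delta -> gamma -> eps <- eta -> zeta
  P7: alpha <- delta -> gamma -> eps -> zeta
Condition 1 (no descendant of alpha in the set): holds — descendants of alpha are {zeta}; none are in {delta, eps}.
Condition 2 (every backdoor path blocked by {delta, eps}):
  P1: blocked at fork node delta ∈ conditioning set.
  P2: blocked at fork node delta ∈ conditioning set.
  P3: blocked at fork node delta ∈ conditioning set.
  P4: blocked at fork node delta ∈ conditioning set.
  P5: blocked at fork node delta ∈ conditioning set.
  P6: blocked at fork node delta ∈ conditioning set.
  P7: blocked at fork node delta ∈ conditioning set.
{delta, eps} satisfies the backdoor criterion.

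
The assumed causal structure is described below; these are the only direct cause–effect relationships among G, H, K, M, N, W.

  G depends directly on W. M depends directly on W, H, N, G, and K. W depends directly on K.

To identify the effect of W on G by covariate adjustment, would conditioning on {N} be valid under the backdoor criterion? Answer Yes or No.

Yes

Backdoor paths from W to G (paths whose first edge points into W):
  P1: W <- K -> M <- G
Condition 1 (no descendant of W in the set): holds — descendants of W are {G, M}; none are in {N}.
Condition 2 (every backdoor path blocked by {N}):
  P1: blocked at collider M (neither it nor any descendant is in the conditioning set).
{N} satisfies the backdoor criterion.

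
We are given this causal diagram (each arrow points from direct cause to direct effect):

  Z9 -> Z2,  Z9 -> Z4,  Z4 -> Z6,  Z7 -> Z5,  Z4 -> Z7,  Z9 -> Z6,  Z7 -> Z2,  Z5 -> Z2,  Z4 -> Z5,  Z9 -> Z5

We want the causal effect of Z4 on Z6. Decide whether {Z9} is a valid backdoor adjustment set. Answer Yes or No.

Backdoor paths from Z4 to Z6 (paths whose first edge points into Z4):
  P1: Z4 <- Z9 -> Z6
Condition 1 (no descendant of Z4 in the set): holds — descendants of Z4 are {Z2, Z5, Z6, Z7}; none are in {Z9}.
Condition 2 (every backdoor path blocked by {Z9}):
  P1: blocked at fork node Z9 ∈ conditioning set.
{Z9} satisfies the backdoor criterion.

Yes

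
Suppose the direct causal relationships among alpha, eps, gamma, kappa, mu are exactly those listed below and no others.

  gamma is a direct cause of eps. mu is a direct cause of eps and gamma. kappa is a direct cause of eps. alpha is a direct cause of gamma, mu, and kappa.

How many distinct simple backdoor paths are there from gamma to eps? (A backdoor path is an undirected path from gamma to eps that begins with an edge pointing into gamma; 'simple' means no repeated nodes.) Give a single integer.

A backdoor path from gamma to eps is any simple undirected path whose first edge points into gamma (i.e. leaves gamma via a parent).
Parents of gamma: {alpha, mu}.
Enumerating:
  P1: gamma <- alpha -> kappa -> eps
  P2: gamma <- alpha -> mu -> eps
  P3: gamma <- mu <- alpha -> kappa -> eps
  P4: gamma <- mu -> eps
That exhausts the simple backdoor paths. Count: 4.

4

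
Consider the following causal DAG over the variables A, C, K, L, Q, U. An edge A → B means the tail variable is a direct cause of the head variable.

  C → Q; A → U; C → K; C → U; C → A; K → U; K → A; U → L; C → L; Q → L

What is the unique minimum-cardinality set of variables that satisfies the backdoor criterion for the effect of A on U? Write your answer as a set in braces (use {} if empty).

Variables eligible for adjustment (non-descendants of A, excluding A and U): {C, K, Q}.
Backdoor paths from A to U:
  P1: A <- C -> K -> U
  P2: A <- C -> Q -> L <- U
  P3: A <- C -> U
  P4: A <- C -> L <- U
  P5: A <- K <- C -> Q -> L <- U
  P6: A <- K <- C -> U
  P7: A <- K <- C -> L <- U
  P8: A <- K -> U
The empty set is not sufficient: P1 (A <- C -> K -> U) has no collider blocking it and no conditioned non-collider, so it is open.
Try {C, K}:
  P1: blocked at fork node C ∈ conditioning set.
  P2: blocked at fork node C ∈ conditioning set.
  P3: blocked at fork node C ∈ conditioning set.
  P4: blocked at fork node C ∈ conditioning set.
  P5: blocked at chain node K ∈ conditioning set.
  P6: blocked at chain node K ∈ conditioning set.
  P7: blocked at chain node K ∈ conditioning set.
  P8: blocked at fork node K ∈ conditioning set.
{C, K} contains no descendant of A and blocks every backdoor path.
Every element of {C, K} is needed (dropping C leaves P3 open; dropping K leaves P8 open), so no proper subset is valid.
Among all size-2 subsets of the eligible variables, only {C, K} blocks every backdoor path, so it is the unique smallest valid adjustment set.

{C, K}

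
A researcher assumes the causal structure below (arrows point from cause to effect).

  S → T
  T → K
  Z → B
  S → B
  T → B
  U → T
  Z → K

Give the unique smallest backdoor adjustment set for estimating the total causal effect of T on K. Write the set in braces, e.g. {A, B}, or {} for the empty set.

{}

Variables eligible for adjustment (non-descendants of T, excluding T and K): {S, U, Z}.
Backdoor paths from T to K:
  P1: T <- S -> B <- Z -> K
Each backdoor path contains an unconditioned collider, so every path is already blocked with the empty conditioning set:
  P1: blocked at collider B (neither it nor any descendant is in the conditioning set).
The empty set is therefore the unique smallest valid set.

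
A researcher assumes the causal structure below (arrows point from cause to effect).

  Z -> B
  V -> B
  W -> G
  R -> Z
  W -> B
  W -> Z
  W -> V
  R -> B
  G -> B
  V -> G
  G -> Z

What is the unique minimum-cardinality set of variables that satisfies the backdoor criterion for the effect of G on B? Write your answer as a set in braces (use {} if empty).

{V, W}

Variables eligible for adjustment (non-descendants of G, excluding G and B): {R, V, W}.
Backdoor paths from G to B:
  P1: G <- W -> V -> B
  P2: G <- W -> Z <- R -> B
  P3: G <- W -> Z -> B
  P4: G <- W -> B
  P5: G <- V <- W -> Z <- R -> B
  P6: G <- V <- W -> Z -> B
  P7: G <- V <- W -> B
  P8: G <- V -> B
The empty set is not sufficient: P1 (G <- W -> V -> B) has no collider blocking it and no conditioned non-collider, so it is open.
Try {V, W}:
  P1: blocked at fork node W ∈ conditioning set.
  P2: blocked at fork node W ∈ conditioning set.
  P3: blocked at fork node W ∈ conditioning set.
  P4: blocked at fork node W ∈ conditioning set.
  P5: blocked at chain node V ∈ conditioning set.
  P6: blocked at chain node V ∈ conditioning set.
  P7: blocked at chain node V ∈ conditioning set.
  P8: blocked at fork node V ∈ conditioning set.
{V, W} contains no descendant of G and blocks every backdoor path.
Every element of {V, W} is needed (dropping V leaves P8 open; dropping W leaves P3 open), so no proper subset is valid.
Among all size-2 subsets of the eligible variables, only {V, W} blocks every backdoor path, so it is the unique smallest valid adjustment set.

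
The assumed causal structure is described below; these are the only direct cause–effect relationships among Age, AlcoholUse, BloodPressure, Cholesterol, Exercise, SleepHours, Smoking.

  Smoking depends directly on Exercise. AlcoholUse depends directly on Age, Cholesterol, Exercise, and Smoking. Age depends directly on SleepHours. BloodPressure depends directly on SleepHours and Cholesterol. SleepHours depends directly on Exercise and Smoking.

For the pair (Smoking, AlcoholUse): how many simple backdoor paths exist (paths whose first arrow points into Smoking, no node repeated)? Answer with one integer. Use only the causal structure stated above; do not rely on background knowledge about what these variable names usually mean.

A backdoor path from Smoking to AlcoholUse is any simple undirected path whose first edge points into Smoking (i.e. leaves Smoking via a parent).
Parents of Smoking: {Exercise}.
Enumerating:
  P1: Smoking <- Exercise -> SleepHours -> Age -> AlcoholUse
  P2: Smoking <- Exercise -> SleepHours -> BloodPressure <- Cholesterol -> AlcoholUse
  P3: Smoking <- Exercise -> AlcoholUse
That exhausts the simple backdoor paths. Count: 3.

3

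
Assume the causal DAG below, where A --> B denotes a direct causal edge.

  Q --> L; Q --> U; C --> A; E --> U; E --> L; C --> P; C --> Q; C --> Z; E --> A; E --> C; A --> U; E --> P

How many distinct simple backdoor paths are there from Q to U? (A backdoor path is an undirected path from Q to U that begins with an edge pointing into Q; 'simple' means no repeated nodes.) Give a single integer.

A backdoor path from Q to U is any simple undirected path whose first edge points into Q (i.e. leaves Q via a parent).
Parents of Q: {C}.
Enumerating:
  P1: Q <- C <- E -> A -> U
  P2: Q <- C <- E -> U
  P3: Q <- C -> P <- E -> A -> U
  P4: Q <- C -> P <- E -> U
  P5: Q <- C -> A <- E -> U
  P6: Q <- C -> A -> U
That exhausts the simple backdoor paths. Count: 6.

6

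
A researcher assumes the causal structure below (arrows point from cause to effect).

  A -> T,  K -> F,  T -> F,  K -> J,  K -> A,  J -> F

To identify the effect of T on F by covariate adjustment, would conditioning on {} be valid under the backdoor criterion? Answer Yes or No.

Backdoor paths from T to F (paths whose first edge points into T):
  P1: T <- A <- K -> J -> F
  P2: T <- A <- K -> F
Condition 1 (no descendant of T in the set): holds — descendants of T are {F}; none are in {}.
Condition 2 (every backdoor path blocked by {}):
  P1: open — no interior node is in the conditioning set.
  P2: open — no interior node is in the conditioning set.
{} does not satisfy the backdoor criterion.

No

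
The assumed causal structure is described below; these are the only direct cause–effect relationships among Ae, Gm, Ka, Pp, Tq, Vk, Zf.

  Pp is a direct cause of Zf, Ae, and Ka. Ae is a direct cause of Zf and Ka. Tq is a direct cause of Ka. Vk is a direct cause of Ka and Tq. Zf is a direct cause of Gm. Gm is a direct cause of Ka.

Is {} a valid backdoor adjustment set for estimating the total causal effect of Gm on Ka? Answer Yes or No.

No

Backdoor paths from Gm to Ka (paths whose first edge points into Gm):
  P1: Gm <- Zf <- Pp -> Ae -> Ka
  P2: Gm <- Zf <- Pp -> Ka
  P3: Gm <- Zf <- Ae <- Pp -> Ka
  P4: Gm <- Zf <- Ae -> Ka
Condition 1 (no descendant of Gm in the set): holds — descendants of Gm are {Ka}; none are in {}.
Condition 2 (every backdoor path blocked by {}):
  P1: open — no interior node is in the conditioning set.
  P2: open — no interior node is in the conditioning set.
  P3: open — no interior node is in the conditioning set.
  P4: open — no interior node is in the conditioning set.
{} does not satisfy the backdoor criterion.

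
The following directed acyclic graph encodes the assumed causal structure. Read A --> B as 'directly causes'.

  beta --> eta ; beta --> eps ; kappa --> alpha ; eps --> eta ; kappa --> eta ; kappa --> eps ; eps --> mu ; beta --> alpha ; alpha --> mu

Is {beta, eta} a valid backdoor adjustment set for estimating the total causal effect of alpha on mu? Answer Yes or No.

No

Backdoor paths from alpha to mu (paths whose first edge points into alpha):
  P1: alpha <- beta -> eps -> mu
  P2: alpha <- beta -> eta <- kappa -> eps -> mu
  P3: alpha <- beta -> eta <- eps -> mu
  P4: alpha <- kappa -> eps -> mu
  P5: alpha <- kappa -> eta <- beta -> eps -> mu
  P6: alpha <- kappa -> eta <- eps -> mu
Condition 1 (no descendant of alpha in the set): holds — descendants of alpha are {mu}; none are in {beta, eta}.
Condition 2 (every backdoor path blocked by {beta, eta}):
  P1: blocked at fork node beta ∈ conditioning set.
  P2: blocked at fork node beta ∈ conditioning set.
  P3: blocked at fork node beta ∈ conditioning set.
  P4: open — no interior node is in the conditioning set.
  P5: blocked at fork node beta ∈ conditioning set.
  P6: open — collider(s) eta are conditioned on (or have a conditioned descendant) and no non-collider on the path is in the set.
{beta, eta} does not satisfy the backdoor criterion.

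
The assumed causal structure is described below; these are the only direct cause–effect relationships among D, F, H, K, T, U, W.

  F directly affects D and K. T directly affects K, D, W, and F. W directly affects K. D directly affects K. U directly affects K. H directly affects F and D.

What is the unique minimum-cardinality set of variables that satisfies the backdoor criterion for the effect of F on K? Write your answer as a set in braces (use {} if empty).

{H, T}

Variables eligible for adjustment (non-descendants of F, excluding F and K): {H, T, U, W}.
Backdoor paths from F to K:
  P1: F <- T -> W -> K
  P2: F <- T -> D -> K
  P3: F <- T -> K
  P4: F <- H -> D <- T -> W -> K
  P5: F <- H -> D <- T -> K
  P6: F <- H -> D -> K
The empty set is not sufficient: P1 (F <- T -> W -> K) has no collider blocking it and no conditioned non-collider, so it is open.
Try {H, T}:
  P1: blocked at fork node T ∈ conditioning set.
  P2: blocked at fork node T ∈ conditioning set.
  P3: blocked at fork node T ∈ conditioning set.
  P4: blocked at fork node H ∈ conditioning set.
  P5: blocked at fork node H ∈ conditioning set.
  P6: blocked at fork node H ∈ conditioning set.
{H, T} contains no descendant of F and blocks every backdoor path.
Every element of {H, T} is needed (dropping H leaves P6 open; dropping T leaves P1 open), so no proper subset is valid.
Among all size-2 subsets of the eligible variables, only {H, T} blocks every backdoor path, so it is the unique smallest valid adjustment set.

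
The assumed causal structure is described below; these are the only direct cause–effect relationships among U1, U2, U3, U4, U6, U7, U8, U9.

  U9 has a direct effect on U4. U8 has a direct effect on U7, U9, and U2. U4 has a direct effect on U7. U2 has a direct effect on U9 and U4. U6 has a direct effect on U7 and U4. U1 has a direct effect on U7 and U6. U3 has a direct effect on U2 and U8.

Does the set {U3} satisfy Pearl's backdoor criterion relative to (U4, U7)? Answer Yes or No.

Backdoor paths from U4 to U7 (paths whose first edge points into U4):
  P1: U4 <- U6 <- U1 -> U7
  P2: U4 <- U6 -> U7
  P3: U4 <- U2 <- U3 -> U8 -> U7
  P4: U4 <- U2 <- U8 -> U7
  P5: U4 <- U2 -> U9 <- U8 -> U7
  P6: U4 <- U9 <- U8 -> U7
  P7: U4 <- U9 <- U2 <- U3 -> U8 -> U7
  P8: U4 <- U9 <- U2 <- U8 -> U7
Condition 1 (no descendant of U4 in the set): holds — descendants of U4 are {U7}; none are in {U3}.
Condition 2 (every backdoor path blocked by {U3}):
  P1: open — no interior node is in the conditioning set.
  P2: open — no interior node is in the conditioning set.
  P3: blocked at fork node U3 ∈ conditioning set.
  P4: open — no interior node is in the conditioning set.
  P5: blocked at collider U9 (neither it nor any descendant is in the conditioning set).
  P6: open — no interior node is in the conditioning set.
  P7: blocked at fork node U3 ∈ conditioning set.
  P8: open — no interior node is in the conditioning set.
{U3} does not satisfy the backdoor criterion.

No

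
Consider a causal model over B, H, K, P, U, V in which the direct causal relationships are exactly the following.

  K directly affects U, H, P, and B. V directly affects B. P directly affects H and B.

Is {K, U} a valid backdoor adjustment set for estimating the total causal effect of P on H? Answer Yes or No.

Backdoor paths from P to H (paths whose first edge points into P):
  P1: P <- K -> H
Condition 1 (no descendant of P in the set): holds — descendants of P are {B, H}; none are in {K, U}.
Condition 2 (every backdoor path blocked by {K, U}):
  P1: blocked at fork node K ∈ conditioning set.
{K, U} satisfies the backdoor criterion.

Yes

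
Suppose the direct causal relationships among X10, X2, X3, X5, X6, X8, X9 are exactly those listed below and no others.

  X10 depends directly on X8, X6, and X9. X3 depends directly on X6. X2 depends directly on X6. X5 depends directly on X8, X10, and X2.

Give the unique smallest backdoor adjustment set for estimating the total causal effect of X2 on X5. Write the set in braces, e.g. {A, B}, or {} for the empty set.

Variables eligible for adjustment (non-descendants of X2, excluding X2 and X5): {X10, X3, X6, X8, X9}.
Backdoor paths from X2 to X5:
  P1: X2 <- X6 -> X10 <- X8 -> X5
  P2: X2 <- X6 -> X10 -> X5
The empty set is not sufficient: P2 (X2 <- X6 -> X10 -> X5) has no collider blocking it and no conditioned non-collider, so it is open.
Try {X6}:
  P1: blocked at fork node X6 ∈ conditioning set.
  P2: blocked at fork node X6 ∈ conditioning set.
{X6} contains no descendant of X2 and blocks every backdoor path.
No other singleton works — e.g. {X9} leaves P2 open — so {X6} is the unique smallest valid adjustment set.

{X6}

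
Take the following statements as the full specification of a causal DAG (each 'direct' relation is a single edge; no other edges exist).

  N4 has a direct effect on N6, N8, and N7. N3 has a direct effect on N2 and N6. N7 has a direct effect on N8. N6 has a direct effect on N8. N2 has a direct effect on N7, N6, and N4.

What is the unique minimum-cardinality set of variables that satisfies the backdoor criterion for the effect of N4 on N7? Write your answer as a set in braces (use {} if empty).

{N2}

Variables eligible for adjustment (non-descendants of N4, excluding N4 and N7): {N2, N3}.
Backdoor paths from N4 to N7:
  P1: N4 <- N2 <- N3 -> N6 -> N8 <- N7
  P2: N4 <- N2 -> N6 -> N8 <- N7
  P3: N4 <- N2 -> N7
The empty set is not sufficient: P3 (N4 <- N2 -> N7) has no collider blocking it and no conditioned non-collider, so it is open.
Try {N2}:
  P1: blocked at chain node N2 ∈ conditioning set.
  P2: blocked at fork node N2 ∈ conditioning set.
  P3: blocked at fork node N2 ∈ conditioning set.
{N2} contains no descendant of N4 and blocks every backdoor path.
No other singleton works — e.g. {N3} leaves P3 open — so {N2} is the unique smallest valid adjustment set.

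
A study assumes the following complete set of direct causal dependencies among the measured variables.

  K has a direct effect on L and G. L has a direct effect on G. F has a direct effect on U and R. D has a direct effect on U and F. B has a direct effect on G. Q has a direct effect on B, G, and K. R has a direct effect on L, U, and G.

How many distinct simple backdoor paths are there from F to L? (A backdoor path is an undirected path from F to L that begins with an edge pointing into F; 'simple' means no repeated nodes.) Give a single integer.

A backdoor path from F to L is any simple undirected path whose first edge points into F (i.e. leaves F via a parent).
Parents of F: {D}.
Enumerating:
  P1: F <- D -> U <- R -> L
  P2: F <- D -> U <- R -> G <- Q -> K -> L
  P3: F <- D -> U <- R -> G <- B <- Q -> K -> L
  P4: F <- D -> U <- R -> G <- K -> L
  P5: F <- D -> U <- R -> G <- L
That exhausts the simple backdoor paths. Count: 5.

5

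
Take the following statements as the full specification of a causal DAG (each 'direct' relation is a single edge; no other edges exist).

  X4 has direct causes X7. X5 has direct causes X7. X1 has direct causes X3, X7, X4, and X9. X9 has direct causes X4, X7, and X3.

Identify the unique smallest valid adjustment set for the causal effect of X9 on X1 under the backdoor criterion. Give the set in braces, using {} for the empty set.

{X3, X4, X7}

Variables eligible for adjustment (non-descendants of X9, excluding X9 and X1): {X3, X4, X5, X7}.
Backdoor paths from X9 to X1:
  P1: X9 <- X7 -> X4 -> X1
  P2: X9 <- X7 -> X1
  P3: X9 <- X4 <- X7 -> X1
  P4: X9 <- X4 -> X1
  P5: X9 <- X3 -> X1
The empty set is not sufficient: P1 (X9 <- X7 -> X4 -> X1) has no collider blocking it and no conditioned non-collider, so it is open.
Try {X3, X4, X7}:
  P1: blocked at fork node X7 ∈ conditioning set.
  P2: blocked at fork node X7 ∈ conditioning set.
  P3: blocked at chain node X4 ∈ conditioning set.
  P4: blocked at fork node X4 ∈ conditioning set.
  P5: blocked at fork node X3 ∈ conditioning set.
{X3, X4, X7} contains no descendant of X9 and blocks every backdoor path.
Every element of {X3, X4, X7} is needed (dropping X3 leaves P5 open; dropping X4 leaves P4 open; dropping X7 leaves P2 open), so no proper subset is valid.
Among all size-3 subsets of the eligible variables, only {X3, X4, X7} blocks every backdoor path, so it is the unique smallest valid adjustment set.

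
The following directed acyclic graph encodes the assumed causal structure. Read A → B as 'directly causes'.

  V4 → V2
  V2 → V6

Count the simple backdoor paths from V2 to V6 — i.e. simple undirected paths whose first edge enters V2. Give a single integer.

0

A backdoor path from V2 to V6 is any simple undirected path whose first edge points into V2 (i.e. leaves V2 via a parent).
Parents of V2: {V4}.
No simple path from any parent of V2 reaches V6 without revisiting V2, so there are no backdoor paths.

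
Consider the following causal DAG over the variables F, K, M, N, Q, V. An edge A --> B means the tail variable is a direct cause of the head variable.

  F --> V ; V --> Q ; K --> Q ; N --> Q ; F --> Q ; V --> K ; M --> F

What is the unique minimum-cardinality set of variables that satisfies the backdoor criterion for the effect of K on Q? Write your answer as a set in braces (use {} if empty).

Variables eligible for adjustment (non-descendants of K, excluding K and Q): {F, M, N, V}.
Backdoor paths from K to Q:
  P1: K <- V <- F -> Q
  P2: K <- V -> Q
The empty set is not sufficient: P1 (K <- V <- F -> Q) has no collider blocking it and no conditioned non-collider, so it is open.
Try {V}:
  P1: blocked at chain node V ∈ conditioning set.
  P2: blocked at fork node V ∈ conditioning set.
{V} contains no descendant of K and blocks every backdoor path.
No other singleton works — e.g. {M} leaves P1 open — so {V} is the unique smallest valid adjustment set.

{V}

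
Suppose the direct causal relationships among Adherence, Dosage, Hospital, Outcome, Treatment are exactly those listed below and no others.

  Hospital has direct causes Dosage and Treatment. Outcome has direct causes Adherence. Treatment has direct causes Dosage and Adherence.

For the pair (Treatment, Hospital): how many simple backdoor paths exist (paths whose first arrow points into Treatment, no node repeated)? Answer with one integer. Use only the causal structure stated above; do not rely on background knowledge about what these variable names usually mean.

A backdoor path from Treatment to Hospital is any simple undirected path whose first edge points into Treatment (i.e. leaves Treatment via a parent).
Parents of Treatment: {Adherence, Dosage}.
Enumerating:
  P1: Treatment <- Dosage -> Hospital
That exhausts the simple backdoor paths. Count: 1.

1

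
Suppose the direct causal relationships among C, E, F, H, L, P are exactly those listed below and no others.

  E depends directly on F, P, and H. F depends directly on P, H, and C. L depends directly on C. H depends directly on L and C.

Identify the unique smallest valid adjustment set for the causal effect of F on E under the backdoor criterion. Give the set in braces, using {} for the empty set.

{H, P}

Variables eligible for adjustment (non-descendants of F, excluding F and E): {C, H, L, P}.
Backdoor paths from F to E:
  P1: F <- C -> L -> H -> E
  P2: F <- C -> H -> E
  P3: F <- P -> E
  P4: F <- H -> E
The empty set is not sufficient: P1 (F <- C -> L -> H -> E) has no collider blocking it and no conditioned non-collider, so it is open.
Try {H, P}:
  P1: blocked at chain node H ∈ conditioning set.
  P2: blocked at chain node H ∈ conditioning set.
  P3: blocked at fork node P ∈ conditioning set.
  P4: blocked at fork node H ∈ conditioning set.
{H, P} contains no descendant of F and blocks every backdoor path.
Every element of {H, P} is needed (dropping H leaves P1 open; dropping P leaves P3 open), so no proper subset is valid.
Among all size-2 subsets of the eligible variables, only {H, P} blocks every backdoor path, so it is the unique smallest valid adjustment set.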